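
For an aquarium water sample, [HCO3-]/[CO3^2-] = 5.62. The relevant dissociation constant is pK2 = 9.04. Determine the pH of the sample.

pH = 8.29

From K2 = [H⁺][CO3^2-]/[HCO3-]:  pH = pK2 − log₁₀([HCO3-]/[CO3^2-])
log₁₀(5.62) = +0.750
pH = 9.04 − (+0.750) = 8.29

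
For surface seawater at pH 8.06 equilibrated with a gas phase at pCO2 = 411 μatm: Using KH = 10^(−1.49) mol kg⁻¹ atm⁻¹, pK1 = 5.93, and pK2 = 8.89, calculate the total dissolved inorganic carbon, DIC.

[CO2*] = KH · pCO2 = 10^(−1.49) × 411×10^-6 = 1.330×10^-5 mol/kg
α₀ = 1/(1 + K1/[H⁺] + K1K2/[H⁺]²) = 1/(1 + 10^+2.13 + 10^+1.30) = 0.006416
DIC = [CO2*]/α₀ = 1.330×10^-5 / 0.006416 = 2.07 mmol/kg

DIC = 2.07 mmol/kg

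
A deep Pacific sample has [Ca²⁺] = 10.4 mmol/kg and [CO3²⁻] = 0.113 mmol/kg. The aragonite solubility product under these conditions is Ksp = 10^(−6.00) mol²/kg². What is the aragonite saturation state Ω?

Ksp = 10^(−6.00) = 1.000×10^-6
Ω = [Ca²⁺][CO3²⁻]/Ksp = (10.4×10^-3)(0.113×10^-3) / 1.000×10^-6 = 1.18

Ω = 1.18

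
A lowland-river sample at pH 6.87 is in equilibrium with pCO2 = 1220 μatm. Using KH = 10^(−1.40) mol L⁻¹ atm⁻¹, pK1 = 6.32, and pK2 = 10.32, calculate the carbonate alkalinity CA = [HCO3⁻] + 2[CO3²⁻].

CA = 0.172 mmol/L

[CO2*] = KH · pCO2 = 10^(−1.40) × 1220×10^-6 = 4.857×10^-5 mol/L
α₀ = 1/(1 + K1/[H⁺] + K1K2/[H⁺]²) = 1/(1 + 10^+0.55 + 10^-2.90) = 0.2198
DIC = [CO2*]/α₀ = 4.857×10^-5 / 0.2198 = 0.2210 mmol/L
CA = (α₁ + 2α₂)·DIC = (0.7799 + 2×0.0002767) × 0.2210 = 0.172 mmol/L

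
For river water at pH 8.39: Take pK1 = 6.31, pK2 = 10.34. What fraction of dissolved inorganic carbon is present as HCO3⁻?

α₁ = 1 / (1 + [H⁺]/K1 + K2/[H⁺]) = 1 / (1 + 10^-2.08 + 10^-1.95)
   = 1 / (1 + 0.0083176 + 0.011220) = 1/1.0195 = 0.9808

α₁ = 0.981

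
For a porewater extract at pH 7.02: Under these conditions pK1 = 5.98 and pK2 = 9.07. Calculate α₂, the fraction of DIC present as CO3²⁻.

α₂ = 0.00810

α₂ = 1 / (1 + [H⁺]/K2 + [H⁺]²/(K1K2)) = 1 / (1 + 10^+2.05 + 10^+1.01)
   = 1 / (1 + 112.20 + 10.233) = 1/123.43 = 0.008101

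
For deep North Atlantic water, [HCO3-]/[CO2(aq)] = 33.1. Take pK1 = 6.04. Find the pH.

From K1 = [H⁺][HCO3-]/[CO2(aq)]:  pH = pK1 + log₁₀([HCO3-]/[CO2(aq)])
log₁₀(33.1) = +1.520
pH = 6.04 + (+1.520) = 7.56

pH = 7.56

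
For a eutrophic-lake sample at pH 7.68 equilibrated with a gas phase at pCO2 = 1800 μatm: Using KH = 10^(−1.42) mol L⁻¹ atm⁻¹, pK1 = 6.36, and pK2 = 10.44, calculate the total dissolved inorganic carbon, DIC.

[CO2*] = KH · pCO2 = 10^(−1.42) × 1800×10^-6 = 6.843×10^-5 mol/L
α₀ = 1/(1 + K1/[H⁺] + K1K2/[H⁺]²) = 1/(1 + 10^+1.32 + 10^-1.44) = 0.04560
DIC = [CO2*]/α₀ = 6.843×10^-5 / 0.04560 = 1.50 mmol/L

DIC = 1.50 mmol/L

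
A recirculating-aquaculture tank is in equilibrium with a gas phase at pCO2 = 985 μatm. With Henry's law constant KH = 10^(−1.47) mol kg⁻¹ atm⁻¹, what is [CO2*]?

KH = 10^(−1.47) = 3.388×10^-2 mol kg⁻¹ atm⁻¹
[CO2*] = KH · pCO2 = 3.388×10^-2 × 985×10^-6 atm = 3.34×10^-5 mol/kg

[CO2*] = 33.4 μmol/kg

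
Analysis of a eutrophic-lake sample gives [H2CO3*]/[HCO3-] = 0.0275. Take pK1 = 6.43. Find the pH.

pH = 7.99

From K1 = [H⁺][HCO3-]/[H2CO3*]:  pH = pK1 − log₁₀([H2CO3*]/[HCO3-])
log₁₀(0.0275) = -1.561
pH = 6.43 − (-1.561) = 7.99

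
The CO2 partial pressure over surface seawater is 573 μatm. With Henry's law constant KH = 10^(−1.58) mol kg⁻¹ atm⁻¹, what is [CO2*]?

[CO2*] = 15.1 μmol/kg

KH = 10^(−1.58) = 2.630×10^-2 mol kg⁻¹ atm⁻¹
[CO2*] = KH · pCO2 = 2.630×10^-2 × 573×10^-6 atm = 1.51×10^-5 mol/kg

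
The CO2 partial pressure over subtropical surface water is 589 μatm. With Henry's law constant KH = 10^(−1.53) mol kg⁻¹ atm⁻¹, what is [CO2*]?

[CO2*] = 17.4 μmol/kg

KH = 10^(−1.53) = 2.951×10^-2 mol kg⁻¹ atm⁻¹
[CO2*] = KH · pCO2 = 2.951×10^-2 × 589×10^-6 atm = 1.74×10^-5 mol/kg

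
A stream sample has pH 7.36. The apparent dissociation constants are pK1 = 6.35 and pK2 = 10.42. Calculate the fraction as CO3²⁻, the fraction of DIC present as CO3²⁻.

α₂ = 1 / (1 + [H⁺]/K2 + [H⁺]²/(K1K2)) = 1 / (1 + 10^+3.06 + 10^+2.05)
   = 1 / (1 + 1148.2 + 112.20) = 1/1261.4 = 0.0007928

α₂ = 0.000793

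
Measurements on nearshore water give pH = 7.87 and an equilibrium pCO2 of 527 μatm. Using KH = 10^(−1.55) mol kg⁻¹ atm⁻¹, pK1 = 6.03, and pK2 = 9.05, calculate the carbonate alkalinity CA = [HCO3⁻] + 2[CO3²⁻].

CA = 1.16 mmol/kg

[CO2*] = KH · pCO2 = 10^(−1.55) × 527×10^-6 = 1.485×10^-5 mol/kg
α₀ = 1/(1 + K1/[H⁺] + K1K2/[H⁺]²) = 1/(1 + 10^+1.84 + 10^+0.66) = 0.01338
DIC = [CO2*]/α₀ = 1.485×10^-5 / 0.01338 = 1.110 mmol/kg
CA = (α₁ + 2α₂)·DIC = (0.9255 + 2×0.06115) × 1.110 = 1.16 mmol/kg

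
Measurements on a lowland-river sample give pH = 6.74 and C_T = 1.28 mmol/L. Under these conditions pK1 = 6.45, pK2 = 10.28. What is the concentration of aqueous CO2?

α₀ = 1 / (1 + K1/[H⁺] + K1K2/[H⁺]²) = 1 / (1 + 10^+0.29 + 10^-3.25)
   = 1 / (1 + 1.9498 + 0.00056234) = 1/2.9504 = 0.3389
[CO2*] = α₀ × DIC = 0.3389 × 1.28 = 0.434 mmol/L

[CO2*] = 0.434 mmol/L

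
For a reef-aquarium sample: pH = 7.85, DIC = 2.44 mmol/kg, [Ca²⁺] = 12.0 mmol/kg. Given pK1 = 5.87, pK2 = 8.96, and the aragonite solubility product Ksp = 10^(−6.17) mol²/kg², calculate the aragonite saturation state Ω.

α₂ = 1 / (1 + [H⁺]/K2 + [H⁺]²/(K1K2)) = 1 / (1 + 10^+1.11 + 10^-0.87)
   = 1 / (1 + 12.882 + 0.13490) = 1/14.017 = 0.07134
[CO3²⁻] = α₂ × DIC = 0.07134 × 2.44 = 0.1741 mmol/kg
Ksp = 10^(−6.17) = 6.761×10^-7
Ω = [Ca²⁺][CO3²⁻]/Ksp = (12.0×10^-3)(1.741×10^-4) / 6.761×10^-7 = 3.09

Ω = 3.09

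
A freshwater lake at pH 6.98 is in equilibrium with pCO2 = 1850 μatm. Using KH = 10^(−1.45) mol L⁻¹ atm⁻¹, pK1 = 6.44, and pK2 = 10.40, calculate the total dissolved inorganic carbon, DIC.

DIC = 0.293 mmol/L

[CO2*] = KH · pCO2 = 10^(−1.45) × 1850×10^-6 = 6.564×10^-5 mol/L
α₀ = 1/(1 + K1/[H⁺] + K1K2/[H⁺]²) = 1/(1 + 10^+0.54 + 10^-2.88) = 0.2238
DIC = [CO2*]/α₀ = 6.564×10^-5 / 0.2238 = 0.293 mmol/L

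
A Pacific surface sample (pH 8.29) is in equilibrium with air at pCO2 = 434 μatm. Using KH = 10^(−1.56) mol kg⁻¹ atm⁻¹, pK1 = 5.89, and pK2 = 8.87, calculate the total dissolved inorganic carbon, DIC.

DIC = 3.80 mmol/kg

[CO2*] = KH · pCO2 = 10^(−1.56) × 434×10^-6 = 1.195×10^-5 mol/kg
α₀ = 1/(1 + K1/[H⁺] + K1K2/[H⁺]²) = 1/(1 + 10^+2.40 + 10^+1.82) = 0.003142
DIC = [CO2*]/α₀ = 1.195×10^-5 / 0.003142 = 3.80 mmol/kg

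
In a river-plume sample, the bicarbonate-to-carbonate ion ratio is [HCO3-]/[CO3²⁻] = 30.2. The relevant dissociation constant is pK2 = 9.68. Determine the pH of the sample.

pH = 8.20

From K2 = [H⁺][CO3²⁻]/[HCO3-]:  pH = pK2 − log₁₀([HCO3-]/[CO3²⁻])
log₁₀(30.2) = +1.480
pH = 9.68 − (+1.480) = 8.20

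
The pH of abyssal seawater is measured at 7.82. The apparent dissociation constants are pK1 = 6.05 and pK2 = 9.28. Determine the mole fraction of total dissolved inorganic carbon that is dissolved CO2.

α₀ = 0.0161

α₀ = 1 / (1 + K1/[H⁺] + K1K2/[H⁺]²) = 1 / (1 + 10^+1.77 + 10^+0.31)
   = 1 / (1 + 58.884 + 2.0417) = 1/61.926 = 0.01615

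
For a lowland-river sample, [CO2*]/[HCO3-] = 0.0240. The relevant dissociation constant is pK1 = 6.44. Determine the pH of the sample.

pH = 8.06

From K1 = [H⁺][HCO3-]/[CO2*]:  pH = pK1 − log₁₀([CO2*]/[HCO3-])
log₁₀(0.0240) = -1.620
pH = 6.44 − (-1.620) = 8.06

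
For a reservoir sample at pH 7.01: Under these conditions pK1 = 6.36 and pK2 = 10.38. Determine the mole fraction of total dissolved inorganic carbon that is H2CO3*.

α₀ = 0.183

α₀ = 1 / (1 + K1/[H⁺] + K1K2/[H⁺]²) = 1 / (1 + 10^+0.65 + 10^-2.72)
   = 1 / (1 + 4.4668 + 0.0019055) = 1/5.4687 = 0.1829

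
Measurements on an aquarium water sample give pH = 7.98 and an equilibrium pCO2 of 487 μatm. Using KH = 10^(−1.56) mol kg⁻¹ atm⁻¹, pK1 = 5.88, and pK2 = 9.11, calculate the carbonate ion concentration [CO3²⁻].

[CO3²⁻] = 0.125 mmol/kg

[CO2*] = KH · pCO2 = 10^(−1.56) × 487×10^-6 = 1.341×10^-5 mol/kg
α₀ = 1/(1 + K1/[H⁺] + K1K2/[H⁺]²) = 1/(1 + 10^+2.10 + 10^+0.97) = 0.007341
DIC = [CO2*]/α₀ = 1.341×10^-5 / 0.007341 = 1.827 mmol/kg
[CO3²⁻] = α₂·DIC; α₂ = 0.06851, so [CO3²⁻] = 0.06851 × 1.827 = 0.125 mmol/kg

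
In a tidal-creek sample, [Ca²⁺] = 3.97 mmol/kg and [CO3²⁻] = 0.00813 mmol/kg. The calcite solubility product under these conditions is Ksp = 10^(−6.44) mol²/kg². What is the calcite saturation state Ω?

Ksp = 10^(−6.44) = 3.631×10^-7
Ω = [Ca²⁺][CO3²⁻]/Ksp = (3.97×10^-3)(0.00813×10^-3) / 3.631×10^-7 = 0.0889

Ω = 0.0889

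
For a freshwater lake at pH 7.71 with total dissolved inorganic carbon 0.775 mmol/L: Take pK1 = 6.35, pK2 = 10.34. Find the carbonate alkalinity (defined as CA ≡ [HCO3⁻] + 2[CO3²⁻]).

CA = [HCO3⁻] + 2[CO3²⁻] = (α₁ + 2α₂)·DIC
At pH 7.71: [H⁺]/K1 = 10^-1.36 = 0.043652, K2/[H⁺] = 10^-2.63 = 0.0023442
α₁ = 1/(1 + 0.043652 + 0.0023442) = 1/1.0460 = 0.9560; α₂ = α₁·K2/[H⁺] = 0.002241
α₁ + 2α₂ = 0.9605
CA = 0.9605 × 0.775 = 0.744 mmol/L

CA = 0.744 mmol/L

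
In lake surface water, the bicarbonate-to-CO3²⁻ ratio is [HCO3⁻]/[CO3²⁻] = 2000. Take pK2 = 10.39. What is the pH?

pH = 7.09

From K2 = [H⁺][CO3²⁻]/[HCO3⁻]:  pH = pK2 − log₁₀([HCO3⁻]/[CO3²⁻])
log₁₀(2000) = +3.301
pH = 10.39 − (+3.301) = 7.09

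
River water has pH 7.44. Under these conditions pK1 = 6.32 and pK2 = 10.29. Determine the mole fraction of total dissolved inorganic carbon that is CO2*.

α₀ = 0.0704

α₀ = 1 / (1 + K1/[H⁺] + K1K2/[H⁺]²) = 1 / (1 + 10^+1.12 + 10^-1.73)
   = 1 / (1 + 13.183 + 0.018621) = 1/14.201 = 0.07042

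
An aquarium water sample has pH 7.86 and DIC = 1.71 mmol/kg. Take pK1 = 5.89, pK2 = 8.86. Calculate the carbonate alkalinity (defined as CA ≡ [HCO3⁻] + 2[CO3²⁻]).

CA = [HCO3⁻] + 2[CO3²⁻] = (α₁ + 2α₂)·DIC
At pH 7.86: [H⁺]/K1 = 10^-1.97 = 0.010715, K2/[H⁺] = 10^-1.00 = 0.10000
α₁ = 1/(1 + 0.010715 + 0.10000) = 1/1.1107 = 0.9003; α₂ = α₁·K2/[H⁺] = 0.09003
α₁ + 2α₂ = 1.0804
CA = 1.0804 × 1.71 = 1.85 mmol/kg

CA = 1.85 mmol/kg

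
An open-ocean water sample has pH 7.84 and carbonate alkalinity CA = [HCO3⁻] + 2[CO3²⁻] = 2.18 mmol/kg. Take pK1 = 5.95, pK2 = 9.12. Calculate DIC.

DIC = 2.10 mmol/kg

CA = [HCO3⁻] + 2[CO3²⁻] = (α₁ + 2α₂)·DIC
At pH 7.84: [H⁺]/K1 = 10^-1.89 = 0.012882, K2/[H⁺] = 10^-1.28 = 0.052481
α₁ = 1/(1 + 0.012882 + 0.052481) = 1/1.0654 = 0.9386; α₂ = α₁·K2/[H⁺] = 0.04926
α₁ + 2α₂ = 1.0372
DIC = CA / (α₁ + 2α₂) = 2.18 / 1.0372 = 2.10 mmol/kg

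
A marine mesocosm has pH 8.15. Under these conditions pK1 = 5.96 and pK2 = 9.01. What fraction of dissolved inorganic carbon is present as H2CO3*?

α₀ = 0.00564

α₀ = 1 / (1 + K1/[H⁺] + K1K2/[H⁺]²) = 1 / (1 + 10^+2.19 + 10^+1.33)
   = 1 / (1 + 154.88 + 21.380) = 1/177.26 = 0.005641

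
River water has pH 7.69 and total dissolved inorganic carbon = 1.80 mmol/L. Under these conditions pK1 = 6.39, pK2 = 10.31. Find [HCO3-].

α₁ = 1 / (1 + [H⁺]/K1 + K2/[H⁺]) = 1 / (1 + 10^-1.30 + 10^-2.62)
   = 1 / (1 + 0.050119 + 0.0023988) = 1/1.0525 = 0.9501
[HCO3⁻] = α₁ × DIC = 0.9501 × 1.80 = 1.71 mmol/L

[HCO3⁻] = 1.71 mmol/L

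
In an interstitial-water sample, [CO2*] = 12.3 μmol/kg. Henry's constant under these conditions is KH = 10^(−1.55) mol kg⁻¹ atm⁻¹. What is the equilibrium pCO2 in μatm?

pCO2 = 436 μatm

KH = 10^(−1.55) = 2.818×10^-2 mol kg⁻¹ atm⁻¹
pCO2 = [CO2*]/KH = 12.3×10^-6 / 2.818×10^-2 = 4.36×10^-4 atm = 436 μatm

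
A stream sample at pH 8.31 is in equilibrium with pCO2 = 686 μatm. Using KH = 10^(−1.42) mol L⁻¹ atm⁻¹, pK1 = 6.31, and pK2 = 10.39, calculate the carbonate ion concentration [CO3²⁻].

[CO2*] = KH · pCO2 = 10^(−1.42) × 686×10^-6 = 2.608×10^-5 mol/L
α₀ = 1/(1 + K1/[H⁺] + K1K2/[H⁺]²) = 1/(1 + 10^+2.00 + 10^-0.08) = 0.009820
DIC = [CO2*]/α₀ = 2.608×10^-5 / 0.009820 = 2.656 mmol/L
[CO3²⁻] = α₂·DIC; α₂ = 0.008168, so [CO3²⁻] = 0.008168 × 2.656 = 0.0217 mmol/L

[CO3²⁻] = 0.0217 mmol/L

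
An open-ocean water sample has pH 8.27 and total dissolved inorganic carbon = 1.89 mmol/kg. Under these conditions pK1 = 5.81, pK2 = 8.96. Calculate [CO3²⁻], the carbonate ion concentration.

α₂ = 1 / (1 + [H⁺]/K2 + [H⁺]²/(K1K2)) = 1 / (1 + 10^+0.69 + 10^-1.77)
   = 1 / (1 + 4.8978 + 0.016982) = 1/5.9148 = 0.1691
[CO3²⁻] = α₂ × DIC = 0.1691 × 1.89 = 0.320 mmol/kg

[CO3²⁻] = 0.320 mmol/kg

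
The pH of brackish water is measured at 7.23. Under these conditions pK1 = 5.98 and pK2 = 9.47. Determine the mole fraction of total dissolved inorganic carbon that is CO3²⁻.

α₂ = 0.00542

α₂ = 1 / (1 + [H⁺]/K2 + [H⁺]²/(K1K2)) = 1 / (1 + 10^+2.24 + 10^+0.99)
   = 1 / (1 + 173.78 + 9.7724) = 1/184.55 = 0.005419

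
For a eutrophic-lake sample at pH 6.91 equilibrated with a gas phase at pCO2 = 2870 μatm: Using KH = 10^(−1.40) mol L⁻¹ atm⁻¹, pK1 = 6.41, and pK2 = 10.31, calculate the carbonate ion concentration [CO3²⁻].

[CO2*] = KH · pCO2 = 10^(−1.40) × 2870×10^-6 = 1.143×10^-4 mol/L
α₀ = 1/(1 + K1/[H⁺] + K1K2/[H⁺]²) = 1/(1 + 10^+0.50 + 10^-2.90) = 0.2402
DIC = [CO2*]/α₀ = 1.143×10^-4 / 0.2402 = 0.4757 mmol/L
[CO3²⁻] = α₂·DIC; α₂ = 0.0003024, so [CO3²⁻] = 0.0003024 × 0.4757 = 0.000144 mmol/L = 0.144 μmol/L

[CO3²⁻] = 0.144 μmol/L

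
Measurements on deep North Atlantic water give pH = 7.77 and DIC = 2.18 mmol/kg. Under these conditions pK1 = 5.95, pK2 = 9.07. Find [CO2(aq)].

α₀ = 1 / (1 + K1/[H⁺] + K1K2/[H⁺]²) = 1 / (1 + 10^+1.82 + 10^+0.52)
   = 1 / (1 + 66.069 + 3.3113) = 1/70.381 = 0.01421
[CO2*] = α₀ × DIC = 0.01421 × 2.18 = 0.0310 mmol/kg

[CO2*] = 0.0310 mmol/kg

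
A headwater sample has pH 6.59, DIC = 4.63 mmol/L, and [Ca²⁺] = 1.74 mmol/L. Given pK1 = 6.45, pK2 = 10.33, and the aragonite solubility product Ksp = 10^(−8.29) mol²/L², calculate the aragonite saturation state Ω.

Ω = 0.166

α₂ = 1 / (1 + [H⁺]/K2 + [H⁺]²/(K1K2)) = 1 / (1 + 10^+3.74 + 10^+3.60)
   = 1 / (1 + 5495.4 + 3981.1) = 1/9477.5 = 0.0001055
[CO3²⁻] = α₂ × DIC = 0.0001055 × 4.63 = 0.0004885 mmol/L = 0.4885 μmol/L
Ksp = 10^(−8.29) = 5.129×10^-9
Ω = [Ca²⁺][CO3²⁻]/Ksp = (1.74×10^-3)(4.885×10^-7) / 5.129×10^-9 = 0.166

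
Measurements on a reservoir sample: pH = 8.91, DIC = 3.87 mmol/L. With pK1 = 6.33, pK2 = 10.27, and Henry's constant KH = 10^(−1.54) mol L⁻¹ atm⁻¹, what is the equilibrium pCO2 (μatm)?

pCO2 = 337 μatm

α₀ = 1 / (1 + K1/[H⁺] + K1K2/[H⁺]²) = 1 / (1 + 10^+2.58 + 10^+1.22)
   = 1 / (1 + 380.19 + 16.596) = 1/397.79 = 0.002514
[CO2*] = α₀ × DIC = 0.002514 × 3.87 = 0.009729 mmol/L = 9.729 μmol/L
pCO2 = [CO2*]/KH = 9.729×10^-6 / 2.884×10^-2 = 337 μatm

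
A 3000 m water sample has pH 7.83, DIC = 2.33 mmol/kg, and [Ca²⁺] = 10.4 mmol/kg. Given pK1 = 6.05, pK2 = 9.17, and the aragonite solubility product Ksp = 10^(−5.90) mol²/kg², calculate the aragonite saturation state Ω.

Ω = 0.828

α₂ = 1 / (1 + [H⁺]/K2 + [H⁺]²/(K1K2)) = 1 / (1 + 10^+1.34 + 10^-0.44)
   = 1 / (1 + 21.878 + 0.36308) = 1/23.241 = 0.04303
[CO3²⁻] = α₂ × DIC = 0.04303 × 2.33 = 0.1003 mmol/kg
Ksp = 10^(−5.90) = 1.259×10^-6
Ω = [Ca²⁺][CO3²⁻]/Ksp = (10.4×10^-3)(1.003×10^-4) / 1.259×10^-6 = 0.828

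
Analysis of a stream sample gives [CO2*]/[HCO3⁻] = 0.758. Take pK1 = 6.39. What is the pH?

pH = 6.51

From K1 = [H⁺][HCO3⁻]/[CO2*]:  pH = pK1 − log₁₀([CO2*]/[HCO3⁻])
log₁₀(0.758) = -0.120
pH = 6.39 − (-0.120) = 6.51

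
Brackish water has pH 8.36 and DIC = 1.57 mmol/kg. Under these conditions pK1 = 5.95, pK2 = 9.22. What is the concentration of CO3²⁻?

α₂ = 1 / (1 + [H⁺]/K2 + [H⁺]²/(K1K2)) = 1 / (1 + 10^+0.86 + 10^-1.55)
   = 1 / (1 + 7.2444 + 0.028184) = 1/8.2725 = 0.1209
[CO3²⁻] = α₂ × DIC = 0.1209 × 1.57 = 0.190 mmol/kg

[CO3²⁻] = 0.190 mmol/kg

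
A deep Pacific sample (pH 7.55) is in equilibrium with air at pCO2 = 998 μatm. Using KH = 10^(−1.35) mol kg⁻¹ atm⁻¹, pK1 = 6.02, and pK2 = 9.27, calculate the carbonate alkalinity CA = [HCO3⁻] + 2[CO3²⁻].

[CO2*] = KH · pCO2 = 10^(−1.35) × 998×10^-6 = 4.458×10^-5 mol/kg
α₀ = 1/(1 + K1/[H⁺] + K1K2/[H⁺]²) = 1/(1 + 10^+1.53 + 10^-0.19) = 0.02815
DIC = [CO2*]/α₀ = 4.458×10^-5 / 0.02815 = 1.584 mmol/kg
CA = (α₁ + 2α₂)·DIC = (0.9537 + 2×0.01817) × 1.584 = 1.57 mmol/kg

CA = 1.57 mmol/kg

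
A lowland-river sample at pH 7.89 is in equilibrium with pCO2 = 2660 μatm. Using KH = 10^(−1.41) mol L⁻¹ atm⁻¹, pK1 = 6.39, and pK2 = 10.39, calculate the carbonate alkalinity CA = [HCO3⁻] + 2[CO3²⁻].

[CO2*] = KH · pCO2 = 10^(−1.41) × 2660×10^-6 = 1.035×10^-4 mol/L
α₀ = 1/(1 + K1/[H⁺] + K1K2/[H⁺]²) = 1/(1 + 10^+1.50 + 10^-1.00) = 0.03056
DIC = [CO2*]/α₀ = 1.035×10^-4 / 0.03056 = 3.386 mmol/L
CA = (α₁ + 2α₂)·DIC = (0.9664 + 2×0.003056) × 3.386 = 3.29 mmol/L

CA = 3.29 mmol/L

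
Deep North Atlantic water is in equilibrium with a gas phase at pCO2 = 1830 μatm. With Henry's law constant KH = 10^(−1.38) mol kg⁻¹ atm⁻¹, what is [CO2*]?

[CO2*] = 76.3 μmol/kg

KH = 10^(−1.38) = 4.169×10^-2 mol kg⁻¹ atm⁻¹
[CO2*] = KH · pCO2 = 4.169×10^-2 × 1830×10^-6 atm = 7.63×10^-5 mol/kg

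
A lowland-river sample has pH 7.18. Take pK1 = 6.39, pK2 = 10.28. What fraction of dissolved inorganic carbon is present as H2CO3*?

α₀ = 1 / (1 + K1/[H⁺] + K1K2/[H⁺]²) = 1 / (1 + 10^+0.79 + 10^-2.31)
   = 1 / (1 + 6.1660 + 0.0048978) = 1/7.1708 = 0.1395

α₀ = 0.139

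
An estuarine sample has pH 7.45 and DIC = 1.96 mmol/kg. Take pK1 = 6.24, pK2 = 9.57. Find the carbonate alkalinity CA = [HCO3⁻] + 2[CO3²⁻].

CA = [HCO3⁻] + 2[CO3²⁻] = (α₁ + 2α₂)·DIC
At pH 7.45: [H⁺]/K1 = 10^-1.21 = 0.061660, K2/[H⁺] = 10^-2.12 = 0.0075858
α₁ = 1/(1 + 0.061660 + 0.0075858) = 1/1.0692 = 0.9352; α₂ = α₁·K2/[H⁺] = 0.007095
α₁ + 2α₂ = 0.9494
CA = 0.9494 × 1.96 = 1.86 mmol/kg

CA = 1.86 mmol/kg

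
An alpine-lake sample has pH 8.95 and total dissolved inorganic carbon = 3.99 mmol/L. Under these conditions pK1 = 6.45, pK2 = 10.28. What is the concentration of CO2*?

[CO2*] = 12.0 μmol/L

α₀ = 1 / (1 + K1/[H⁺] + K1K2/[H⁺]²) = 1 / (1 + 10^+2.50 + 10^+1.17)
   = 1 / (1 + 316.23 + 14.791) = 1/332.02 = 0.003012
[CO2*] = α₀ × DIC = 0.003012 × 3.99 = 0.0120 mmol/L = 12.0 μmol/L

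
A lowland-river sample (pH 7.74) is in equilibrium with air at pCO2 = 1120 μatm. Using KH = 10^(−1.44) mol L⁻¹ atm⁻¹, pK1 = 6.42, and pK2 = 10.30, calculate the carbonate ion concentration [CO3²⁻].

[CO2*] = KH · pCO2 = 10^(−1.44) × 1120×10^-6 = 4.066×10^-5 mol/L
α₀ = 1/(1 + K1/[H⁺] + K1K2/[H⁺]²) = 1/(1 + 10^+1.32 + 10^-1.24) = 0.04556
DIC = [CO2*]/α₀ = 4.066×10^-5 / 0.04556 = 0.8926 mmol/L
[CO3²⁻] = α₂·DIC; α₂ = 0.002622, so [CO3²⁻] = 0.002622 × 0.8926 = 0.00234 mmol/L = 2.34 μmol/L

[CO3²⁻] = 2.34 μmol/L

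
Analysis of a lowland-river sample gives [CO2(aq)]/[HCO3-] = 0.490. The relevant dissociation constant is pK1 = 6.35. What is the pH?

From K1 = [H⁺][HCO3-]/[CO2(aq)]:  pH = pK1 − log₁₀([CO2(aq)]/[HCO3-])
log₁₀(0.490) = -0.310
pH = 6.35 − (-0.310) = 6.66

pH = 6.66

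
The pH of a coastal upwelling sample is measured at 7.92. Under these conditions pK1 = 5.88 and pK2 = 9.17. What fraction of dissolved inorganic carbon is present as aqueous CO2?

α₀ = 0.00856

α₀ = 1 / (1 + K1/[H⁺] + K1K2/[H⁺]²) = 1 / (1 + 10^+2.04 + 10^+0.79)
   = 1 / (1 + 109.65 + 6.1660) = 1/116.81 = 0.008561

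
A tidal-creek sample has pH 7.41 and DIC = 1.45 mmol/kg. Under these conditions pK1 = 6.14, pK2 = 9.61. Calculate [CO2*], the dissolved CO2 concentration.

[CO2*] = 0.0735 mmol/kg

α₀ = 1 / (1 + K1/[H⁺] + K1K2/[H⁺]²) = 1 / (1 + 10^+1.27 + 10^-0.93)
   = 1 / (1 + 18.621 + 0.11749) = 1/19.738 = 0.05066
[CO2*] = α₀ × DIC = 0.05066 × 1.45 = 0.0735 mmol/kg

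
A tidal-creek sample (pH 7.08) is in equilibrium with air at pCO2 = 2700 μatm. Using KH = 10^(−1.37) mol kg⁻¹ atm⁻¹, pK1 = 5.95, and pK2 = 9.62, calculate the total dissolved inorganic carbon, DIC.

[CO2*] = KH · pCO2 = 10^(−1.37) × 2700×10^-6 = 1.152×10^-4 mol/kg
α₀ = 1/(1 + K1/[H⁺] + K1K2/[H⁺]²) = 1/(1 + 10^+1.13 + 10^-1.41) = 0.06883
DIC = [CO2*]/α₀ = 1.152×10^-4 / 0.06883 = 1.67 mmol/kg

DIC = 1.67 mmol/kg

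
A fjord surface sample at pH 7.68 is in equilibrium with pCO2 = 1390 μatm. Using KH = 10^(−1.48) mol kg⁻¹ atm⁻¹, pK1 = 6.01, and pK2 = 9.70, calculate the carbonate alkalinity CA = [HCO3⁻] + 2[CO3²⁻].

[CO2*] = KH · pCO2 = 10^(−1.48) × 1390×10^-6 = 4.603×10^-5 mol/kg
α₀ = 1/(1 + K1/[H⁺] + K1K2/[H⁺]²) = 1/(1 + 10^+1.67 + 10^-0.35) = 0.02074
DIC = [CO2*]/α₀ = 4.603×10^-5 / 0.02074 = 2.219 mmol/kg
CA = (α₁ + 2α₂)·DIC = (0.9700 + 2×0.009263) × 2.219 = 2.19 mmol/kg

CA = 2.19 mmol/kg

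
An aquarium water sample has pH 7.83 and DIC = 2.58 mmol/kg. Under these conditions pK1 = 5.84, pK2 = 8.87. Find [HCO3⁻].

α₁ = 1 / (1 + [H⁺]/K1 + K2/[H⁺]) = 1 / (1 + 10^-1.99 + 10^-1.04)
   = 1 / (1 + 0.010233 + 0.091201) = 1/1.1014 = 0.9079
[HCO3⁻] = α₁ × DIC = 0.9079 × 2.58 = 2.34 mmol/kg

[HCO3⁻] = 2.34 mmol/kg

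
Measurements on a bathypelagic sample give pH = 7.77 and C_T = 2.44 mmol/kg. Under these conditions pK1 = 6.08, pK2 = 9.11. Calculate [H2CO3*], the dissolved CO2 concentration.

α₀ = 1 / (1 + K1/[H⁺] + K1K2/[H⁺]²) = 1 / (1 + 10^+1.69 + 10^+0.35)
   = 1 / (1 + 48.978 + 2.2387) = 1/52.217 = 0.01915
[CO2*] = α₀ × DIC = 0.01915 × 2.44 = 0.0467 mmol/kg

[CO2*] = 0.0467 mmol/kg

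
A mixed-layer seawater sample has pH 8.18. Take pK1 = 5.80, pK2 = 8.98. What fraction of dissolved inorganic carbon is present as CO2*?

α₀ = 0.00359

α₀ = 1 / (1 + K1/[H⁺] + K1K2/[H⁺]²) = 1 / (1 + 10^+2.38 + 10^+1.58)
   = 1 / (1 + 239.88 + 38.019) = 1/278.90 = 0.003585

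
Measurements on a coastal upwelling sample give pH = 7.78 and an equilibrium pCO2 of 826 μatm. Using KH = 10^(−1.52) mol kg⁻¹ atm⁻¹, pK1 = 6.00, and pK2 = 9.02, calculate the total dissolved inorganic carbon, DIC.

[CO2*] = KH · pCO2 = 10^(−1.52) × 826×10^-6 = 2.494×10^-5 mol/kg
α₀ = 1/(1 + K1/[H⁺] + K1K2/[H⁺]²) = 1/(1 + 10^+1.78 + 10^+0.54) = 0.01545
DIC = [CO2*]/α₀ = 2.494×10^-5 / 0.01545 = 1.61 mmol/kg

DIC = 1.61 mmol/kg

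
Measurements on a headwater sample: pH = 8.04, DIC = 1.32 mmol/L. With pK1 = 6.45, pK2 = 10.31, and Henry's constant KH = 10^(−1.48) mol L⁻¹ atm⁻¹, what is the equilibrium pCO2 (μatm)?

α₀ = 1 / (1 + K1/[H⁺] + K1K2/[H⁺]²) = 1 / (1 + 10^+1.59 + 10^-0.68)
   = 1 / (1 + 38.905 + 0.20893) = 1/40.113 = 0.02493
[CO2*] = α₀ × DIC = 0.02493 × 1.32 = 0.03291 mmol/L
pCO2 = [CO2*]/KH = 3.291×10^-5 / 3.311×10^-2 = 994 μatm

pCO2 = 994 μatm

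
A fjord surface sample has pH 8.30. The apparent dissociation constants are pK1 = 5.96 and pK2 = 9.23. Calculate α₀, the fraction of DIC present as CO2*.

α₀ = 1 / (1 + K1/[H⁺] + K1K2/[H⁺]²) = 1 / (1 + 10^+2.34 + 10^+1.41)
   = 1 / (1 + 218.78 + 25.704) = 1/245.48 = 0.004074

α₀ = 0.00407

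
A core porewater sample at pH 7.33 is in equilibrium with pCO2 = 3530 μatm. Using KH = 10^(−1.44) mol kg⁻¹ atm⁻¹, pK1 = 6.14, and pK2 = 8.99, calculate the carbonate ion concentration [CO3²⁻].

[CO2*] = KH · pCO2 = 10^(−1.44) × 3530×10^-6 = 1.282×10^-4 mol/kg
α₀ = 1/(1 + K1/[H⁺] + K1K2/[H⁺]²) = 1/(1 + 10^+1.19 + 10^-0.47) = 0.05943
DIC = [CO2*]/α₀ = 1.282×10^-4 / 0.05943 = 2.157 mmol/kg
[CO3²⁻] = α₂·DIC; α₂ = 0.02014, so [CO3²⁻] = 0.02014 × 2.157 = 0.0434 mmol/kg

[CO3²⁻] = 0.0434 mmol/kg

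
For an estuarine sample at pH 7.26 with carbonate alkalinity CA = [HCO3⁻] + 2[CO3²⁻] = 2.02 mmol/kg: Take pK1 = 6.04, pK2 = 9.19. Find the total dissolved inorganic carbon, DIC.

DIC = 2.12 mmol/kg

CA = [HCO3⁻] + 2[CO3²⁻] = (α₁ + 2α₂)·DIC
At pH 7.26: [H⁺]/K1 = 10^-1.22 = 0.060256, K2/[H⁺] = 10^-1.93 = 0.011749
α₁ = 1/(1 + 0.060256 + 0.011749) = 1/1.0720 = 0.9328; α₂ = α₁·K2/[H⁺] = 0.01096
α₁ + 2α₂ = 0.9548
DIC = CA / (α₁ + 2α₂) = 2.02 / 0.9548 = 2.12 mmol/kg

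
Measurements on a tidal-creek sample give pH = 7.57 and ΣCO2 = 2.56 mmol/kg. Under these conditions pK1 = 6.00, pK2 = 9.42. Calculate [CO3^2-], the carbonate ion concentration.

α₂ = 1 / (1 + [H⁺]/K2 + [H⁺]²/(K1K2)) = 1 / (1 + 10^+1.85 + 10^+0.28)
   = 1 / (1 + 70.795 + 1.9055) = 1/73.700 = 0.01357
[CO3²⁻] = α₂ × DIC = 0.01357 × 2.56 = 0.0347 mmol/kg

[CO3²⁻] = 0.0347 mmol/kg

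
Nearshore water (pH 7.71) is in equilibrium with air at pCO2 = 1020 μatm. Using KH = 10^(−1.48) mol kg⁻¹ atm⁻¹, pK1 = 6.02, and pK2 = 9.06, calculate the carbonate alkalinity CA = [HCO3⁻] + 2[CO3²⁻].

[CO2*] = KH · pCO2 = 10^(−1.48) × 1020×10^-6 = 3.378×10^-5 mol/kg
α₀ = 1/(1 + K1/[H⁺] + K1K2/[H⁺]²) = 1/(1 + 10^+1.69 + 10^+0.34) = 0.01917
DIC = [CO2*]/α₀ = 3.378×10^-5 / 0.01917 = 1.762 mmol/kg
CA = (α₁ + 2α₂)·DIC = (0.9389 + 2×0.04194) × 1.762 = 1.80 mmol/kg

CA = 1.80 mmol/kg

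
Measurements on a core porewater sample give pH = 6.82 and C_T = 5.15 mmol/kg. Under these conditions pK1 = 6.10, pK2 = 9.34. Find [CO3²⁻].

[CO3²⁻] = 13.0 μmol/kg

α₂ = 1 / (1 + [H⁺]/K2 + [H⁺]²/(K1K2)) = 1 / (1 + 10^+2.52 + 10^+1.80)
   = 1 / (1 + 331.13 + 63.096) = 1/395.23 = 0.002530
[CO3²⁻] = α₂ × DIC = 0.002530 × 5.15 = 0.0130 mmol/kg = 13.0 μmol/kg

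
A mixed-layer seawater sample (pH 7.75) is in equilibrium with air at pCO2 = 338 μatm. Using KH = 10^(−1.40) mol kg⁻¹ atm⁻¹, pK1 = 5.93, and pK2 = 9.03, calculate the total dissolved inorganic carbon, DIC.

[CO2*] = KH · pCO2 = 10^(−1.40) × 338×10^-6 = 1.346×10^-5 mol/kg
α₀ = 1/(1 + K1/[H⁺] + K1K2/[H⁺]²) = 1/(1 + 10^+1.82 + 10^+0.54) = 0.01418
DIC = [CO2*]/α₀ = 1.346×10^-5 / 0.01418 = 0.949 mmol/kg

DIC = 0.949 mmol/kg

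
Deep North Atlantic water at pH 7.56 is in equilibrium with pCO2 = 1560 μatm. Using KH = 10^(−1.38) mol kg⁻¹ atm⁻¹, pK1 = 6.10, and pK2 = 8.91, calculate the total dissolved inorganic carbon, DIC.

DIC = 2.02 mmol/kg

[CO2*] = KH · pCO2 = 10^(−1.38) × 1560×10^-6 = 6.503×10^-5 mol/kg
α₀ = 1/(1 + K1/[H⁺] + K1K2/[H⁺]²) = 1/(1 + 10^+1.46 + 10^+0.11) = 0.03212
DIC = [CO2*]/α₀ = 6.503×10^-5 / 0.03212 = 2.02 mmol/kg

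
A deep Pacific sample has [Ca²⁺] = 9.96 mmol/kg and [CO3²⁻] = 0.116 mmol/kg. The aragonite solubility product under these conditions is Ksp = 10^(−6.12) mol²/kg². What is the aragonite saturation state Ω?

Ksp = 10^(−6.12) = 7.586×10^-7
Ω = [Ca²⁺][CO3²⁻]/Ksp = (9.96×10^-3)(0.116×10^-3) / 7.586×10^-7 = 1.52

Ω = 1.52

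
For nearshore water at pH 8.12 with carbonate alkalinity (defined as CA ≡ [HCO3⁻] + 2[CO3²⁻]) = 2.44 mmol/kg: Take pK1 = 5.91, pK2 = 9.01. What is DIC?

DIC = 2.20 mmol/kg

CA = [HCO3⁻] + 2[CO3²⁻] = (α₁ + 2α₂)·DIC
At pH 8.12: [H⁺]/K1 = 10^-2.21 = 0.0061660, K2/[H⁺] = 10^-0.89 = 0.12882
α₁ = 1/(1 + 0.0061660 + 0.12882) = 1/1.1350 = 0.8811; α₂ = α₁·K2/[H⁺] = 0.1135
α₁ + 2α₂ = 1.1081
DIC = CA / (α₁ + 2α₂) = 2.44 / 1.1081 = 2.20 mmol/kg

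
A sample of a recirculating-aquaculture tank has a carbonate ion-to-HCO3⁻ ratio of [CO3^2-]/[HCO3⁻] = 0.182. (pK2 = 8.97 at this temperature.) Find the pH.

pH = 8.23

From K2 = [H⁺][CO3^2-]/[HCO3⁻]:  pH = pK2 + log₁₀([CO3^2-]/[HCO3⁻])
log₁₀(0.182) = -0.740
pH = 8.97 + (-0.740) = 8.23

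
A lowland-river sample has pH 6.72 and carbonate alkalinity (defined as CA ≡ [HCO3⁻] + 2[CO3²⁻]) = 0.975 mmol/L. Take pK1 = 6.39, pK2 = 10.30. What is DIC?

CA = [HCO3⁻] + 2[CO3²⁻] = (α₁ + 2α₂)·DIC
At pH 6.72: [H⁺]/K1 = 10^-0.33 = 0.46774, K2/[H⁺] = 10^-3.58 = 0.00026303
α₁ = 1/(1 + 0.46774 + 0.00026303) = 1/1.4680 = 0.6812; α₂ = α₁·K2/[H⁺] = 0.0001792
α₁ + 2α₂ = 0.6816
DIC = CA / (α₁ + 2α₂) = 0.975 / 0.6816 = 1.43 mmol/L

DIC = 1.43 mmol/L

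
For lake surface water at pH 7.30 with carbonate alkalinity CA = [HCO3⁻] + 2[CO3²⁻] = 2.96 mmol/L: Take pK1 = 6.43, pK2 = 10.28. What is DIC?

CA = [HCO3⁻] + 2[CO3²⁻] = (α₁ + 2α₂)·DIC
At pH 7.30: [H⁺]/K1 = 10^-0.87 = 0.13490, K2/[H⁺] = 10^-2.98 = 0.0010471
α₁ = 1/(1 + 0.13490 + 0.0010471) = 1/1.1359 = 0.8803; α₂ = α₁·K2/[H⁺] = 0.0009218
α₁ + 2α₂ = 0.8822
DIC = CA / (α₁ + 2α₂) = 2.96 / 0.8822 = 3.36 mmol/L

DIC = 3.36 mmol/L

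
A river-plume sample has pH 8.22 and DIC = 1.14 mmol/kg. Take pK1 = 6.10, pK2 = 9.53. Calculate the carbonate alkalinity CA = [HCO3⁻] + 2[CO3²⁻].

CA = 1.18 mmol/kg

CA = [HCO3⁻] + 2[CO3²⁻] = (α₁ + 2α₂)·DIC
At pH 8.22: [H⁺]/K1 = 10^-2.12 = 0.0075858, K2/[H⁺] = 10^-1.31 = 0.048978
α₁ = 1/(1 + 0.0075858 + 0.048978) = 1/1.0566 = 0.9465; α₂ = α₁·K2/[H⁺] = 0.04636
α₁ + 2α₂ = 1.0392
CA = 1.0392 × 1.14 = 1.18 mmol/kg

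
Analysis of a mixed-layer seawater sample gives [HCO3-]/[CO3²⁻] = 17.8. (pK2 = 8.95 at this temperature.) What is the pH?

pH = 7.70

From K2 = [H⁺][CO3²⁻]/[HCO3-]:  pH = pK2 − log₁₀([HCO3-]/[CO3²⁻])
log₁₀(17.8) = +1.250
pH = 8.95 − (+1.250) = 7.70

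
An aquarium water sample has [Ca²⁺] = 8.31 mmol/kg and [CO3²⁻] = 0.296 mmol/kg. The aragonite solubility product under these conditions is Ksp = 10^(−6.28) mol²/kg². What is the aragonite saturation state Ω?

Ω = 4.69

Ksp = 10^(−6.28) = 5.248×10^-7
Ω = [Ca²⁺][CO3²⁻]/Ksp = (8.31×10^-3)(0.296×10^-3) / 5.248×10^-7 = 4.69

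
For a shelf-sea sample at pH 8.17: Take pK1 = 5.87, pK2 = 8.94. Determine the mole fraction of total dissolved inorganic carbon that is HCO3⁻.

α₁ = 1 / (1 + [H⁺]/K1 + K2/[H⁺]) = 1 / (1 + 10^-2.30 + 10^-0.77)
   = 1 / (1 + 0.0050119 + 0.16982) = 1/1.1748 = 0.8512

α₁ = 0.851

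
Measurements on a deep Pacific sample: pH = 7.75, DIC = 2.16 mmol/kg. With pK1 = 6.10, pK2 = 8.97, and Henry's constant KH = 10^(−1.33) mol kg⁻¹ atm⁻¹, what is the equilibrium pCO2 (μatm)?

α₀ = 1 / (1 + K1/[H⁺] + K1K2/[H⁺]²) = 1 / (1 + 10^+1.65 + 10^+0.43)
   = 1 / (1 + 44.668 + 2.6915) = 1/48.360 = 0.02068
[CO2*] = α₀ × DIC = 0.02068 × 2.16 = 0.04467 mmol/kg
pCO2 = [CO2*]/KH = 4.467×10^-5 / 4.677×10^-2 = 955 μatm

pCO2 = 955 μatm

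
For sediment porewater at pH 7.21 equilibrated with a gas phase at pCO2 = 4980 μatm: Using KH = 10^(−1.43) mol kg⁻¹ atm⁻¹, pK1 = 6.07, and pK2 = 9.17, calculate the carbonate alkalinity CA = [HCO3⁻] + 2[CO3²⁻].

[CO2*] = KH · pCO2 = 10^(−1.43) × 4980×10^-6 = 1.850×10^-4 mol/kg
α₀ = 1/(1 + K1/[H⁺] + K1K2/[H⁺]²) = 1/(1 + 10^+1.14 + 10^-0.82) = 0.06687
DIC = [CO2*]/α₀ = 1.850×10^-4 / 0.06687 = 2.767 mmol/kg
CA = (α₁ + 2α₂)·DIC = (0.9230 + 2×0.01012) × 2.767 = 2.61 mmol/kg

CA = 2.61 mmol/kg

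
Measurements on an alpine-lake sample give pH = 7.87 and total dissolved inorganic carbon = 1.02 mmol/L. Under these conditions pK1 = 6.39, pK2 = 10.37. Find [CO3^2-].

[CO3²⁻] = 3.11 μmol/L

α₂ = 1 / (1 + [H⁺]/K2 + [H⁺]²/(K1K2)) = 1 / (1 + 10^+2.50 + 10^+1.02)
   = 1 / (1 + 316.23 + 10.471) = 1/327.70 = 0.003052
[CO3²⁻] = α₂ × DIC = 0.003052 × 1.02 = 0.00311 mmol/L = 3.11 μmol/L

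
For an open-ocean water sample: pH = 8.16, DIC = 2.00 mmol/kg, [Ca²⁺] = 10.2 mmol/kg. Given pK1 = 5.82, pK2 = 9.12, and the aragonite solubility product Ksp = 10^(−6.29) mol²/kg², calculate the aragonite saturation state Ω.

α₂ = 1 / (1 + [H⁺]/K2 + [H⁺]²/(K1K2)) = 1 / (1 + 10^+0.96 + 10^-1.38)
   = 1 / (1 + 9.1201 + 0.041687) = 1/10.162 = 0.09841
[CO3²⁻] = α₂ × DIC = 0.09841 × 2.00 = 0.1968 mmol/kg
Ksp = 10^(−6.29) = 5.129×10^-7
Ω = [Ca²⁺][CO3²⁻]/Ksp = (10.2×10^-3)(1.968×10^-4) / 5.129×10^-7 = 3.91

Ω = 3.91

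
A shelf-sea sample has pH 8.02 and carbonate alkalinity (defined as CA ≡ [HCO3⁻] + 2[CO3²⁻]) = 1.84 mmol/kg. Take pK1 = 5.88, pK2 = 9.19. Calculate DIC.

DIC = 1.74 mmol/kg

CA = [HCO3⁻] + 2[CO3²⁻] = (α₁ + 2α₂)·DIC
At pH 8.02: [H⁺]/K1 = 10^-2.14 = 0.0072444, K2/[H⁺] = 10^-1.17 = 0.067608
α₁ = 1/(1 + 0.0072444 + 0.067608) = 1/1.0749 = 0.9304; α₂ = α₁·K2/[H⁺] = 0.06290
α₁ + 2α₂ = 1.0562
DIC = CA / (α₁ + 2α₂) = 1.84 / 1.0562 = 1.74 mmol/kg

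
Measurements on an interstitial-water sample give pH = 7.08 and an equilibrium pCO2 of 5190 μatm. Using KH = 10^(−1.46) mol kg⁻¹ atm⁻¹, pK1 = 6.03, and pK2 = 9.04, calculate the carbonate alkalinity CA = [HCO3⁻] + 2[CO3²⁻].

CA = 2.06 mmol/kg

[CO2*] = KH · pCO2 = 10^(−1.46) × 5190×10^-6 = 1.800×10^-4 mol/kg
α₀ = 1/(1 + K1/[H⁺] + K1K2/[H⁺]²) = 1/(1 + 10^+1.05 + 10^-0.91) = 0.08102
DIC = [CO2*]/α₀ = 1.800×10^-4 / 0.08102 = 2.221 mmol/kg
CA = (α₁ + 2α₂)·DIC = (0.9090 + 2×0.009967) × 2.221 = 2.06 mmol/kg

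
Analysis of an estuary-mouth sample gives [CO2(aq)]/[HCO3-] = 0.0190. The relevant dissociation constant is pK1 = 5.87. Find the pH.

From K1 = [H⁺][HCO3-]/[CO2(aq)]:  pH = pK1 − log₁₀([CO2(aq)]/[HCO3-])
log₁₀(0.0190) = -1.721
pH = 5.87 − (-1.721) = 7.59

pH = 7.59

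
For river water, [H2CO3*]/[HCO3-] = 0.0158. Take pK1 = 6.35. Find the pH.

From K1 = [H⁺][HCO3-]/[H2CO3*]:  pH = pK1 − log₁₀([H2CO3*]/[HCO3-])
log₁₀(0.0158) = -1.801
pH = 6.35 − (-1.801) = 8.15

pH = 8.15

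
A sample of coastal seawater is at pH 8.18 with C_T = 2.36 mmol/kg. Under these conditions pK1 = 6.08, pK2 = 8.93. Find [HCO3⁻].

α₁ = 1 / (1 + [H⁺]/K1 + K2/[H⁺]) = 1 / (1 + 10^-2.10 + 10^-0.75)
   = 1 / (1 + 0.0079433 + 0.17783) = 1/1.1858 = 0.8433
[HCO3⁻] = α₁ × DIC = 0.8433 × 2.36 = 1.99 mmol/kg

[HCO3⁻] = 1.99 mmol/kg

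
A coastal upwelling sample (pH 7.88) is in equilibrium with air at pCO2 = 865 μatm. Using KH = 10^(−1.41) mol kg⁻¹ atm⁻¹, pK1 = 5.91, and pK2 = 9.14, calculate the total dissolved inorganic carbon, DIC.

[CO2*] = KH · pCO2 = 10^(−1.41) × 865×10^-6 = 3.365×10^-5 mol/kg
α₀ = 1/(1 + K1/[H⁺] + K1K2/[H⁺]²) = 1/(1 + 10^+1.97 + 10^+0.71) = 0.01005
DIC = [CO2*]/α₀ = 3.365×10^-5 / 0.01005 = 3.35 mmol/kg

DIC = 3.35 mmol/kg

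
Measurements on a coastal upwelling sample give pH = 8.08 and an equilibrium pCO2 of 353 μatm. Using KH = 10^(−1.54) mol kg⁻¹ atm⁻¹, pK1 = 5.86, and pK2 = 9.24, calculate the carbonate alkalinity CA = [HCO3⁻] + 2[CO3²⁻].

CA = 1.92 mmol/kg

[CO2*] = KH · pCO2 = 10^(−1.54) × 353×10^-6 = 1.018×10^-5 mol/kg
α₀ = 1/(1 + K1/[H⁺] + K1K2/[H⁺]²) = 1/(1 + 10^+2.22 + 10^+1.06) = 0.005604
DIC = [CO2*]/α₀ = 1.018×10^-5 / 0.005604 = 1.817 mmol/kg
CA = (α₁ + 2α₂)·DIC = (0.9301 + 2×0.06434) × 1.817 = 1.92 mmol/kg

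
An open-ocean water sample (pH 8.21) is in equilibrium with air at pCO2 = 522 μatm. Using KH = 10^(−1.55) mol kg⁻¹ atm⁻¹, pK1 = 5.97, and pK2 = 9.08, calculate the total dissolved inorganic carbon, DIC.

[CO2*] = KH · pCO2 = 10^(−1.55) × 522×10^-6 = 1.471×10^-5 mol/kg
α₀ = 1/(1 + K1/[H⁺] + K1K2/[H⁺]²) = 1/(1 + 10^+2.24 + 10^+1.37) = 0.005045
DIC = [CO2*]/α₀ = 1.471×10^-5 / 0.005045 = 2.92 mmol/kg

DIC = 2.92 mmol/kg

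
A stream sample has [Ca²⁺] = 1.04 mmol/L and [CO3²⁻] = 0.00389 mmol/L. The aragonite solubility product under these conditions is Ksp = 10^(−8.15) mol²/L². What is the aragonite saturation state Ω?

Ksp = 10^(−8.15) = 7.079×10^-9
Ω = [Ca²⁺][CO3²⁻]/Ksp = (1.04×10^-3)(0.00389×10^-3) / 7.079×10^-9 = 0.571

Ω = 0.571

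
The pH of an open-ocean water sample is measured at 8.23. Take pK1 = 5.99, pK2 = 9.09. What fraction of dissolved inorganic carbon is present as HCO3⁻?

α₁ = 1 / (1 + [H⁺]/K1 + K2/[H⁺]) = 1 / (1 + 10^-2.24 + 10^-0.86)
   = 1 / (1 + 0.0057544 + 0.13804) = 1/1.1438 = 0.8743

α₁ = 0.874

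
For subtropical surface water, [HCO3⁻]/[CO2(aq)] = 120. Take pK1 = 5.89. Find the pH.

From K1 = [H⁺][HCO3⁻]/[CO2(aq)]:  pH = pK1 + log₁₀([HCO3⁻]/[CO2(aq)])
log₁₀(120) = +2.079
pH = 5.89 + (+2.079) = 7.97

pH = 7.97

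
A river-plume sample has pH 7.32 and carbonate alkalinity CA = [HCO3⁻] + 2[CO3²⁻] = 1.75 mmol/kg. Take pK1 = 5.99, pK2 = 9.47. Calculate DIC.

DIC = 1.82 mmol/kg

CA = [HCO3⁻] + 2[CO3²⁻] = (α₁ + 2α₂)·DIC
At pH 7.32: [H⁺]/K1 = 10^-1.33 = 0.046774, K2/[H⁺] = 10^-2.15 = 0.0070795
α₁ = 1/(1 + 0.046774 + 0.0070795) = 1/1.0539 = 0.9489; α₂ = α₁·K2/[H⁺] = 0.006718
α₁ + 2α₂ = 0.9623
DIC = CA / (α₁ + 2α₂) = 1.75 / 0.9623 = 1.82 mmol/kg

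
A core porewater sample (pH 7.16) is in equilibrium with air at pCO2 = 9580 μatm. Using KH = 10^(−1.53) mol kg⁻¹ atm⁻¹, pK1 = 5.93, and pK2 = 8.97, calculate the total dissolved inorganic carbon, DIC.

[CO2*] = KH · pCO2 = 10^(−1.53) × 9580×10^-6 = 2.827×10^-4 mol/kg
α₀ = 1/(1 + K1/[H⁺] + K1K2/[H⁺]²) = 1/(1 + 10^+1.23 + 10^-0.58) = 0.05481
DIC = [CO2*]/α₀ = 2.827×10^-4 / 0.05481 = 5.16 mmol/kg

DIC = 5.16 mmol/kg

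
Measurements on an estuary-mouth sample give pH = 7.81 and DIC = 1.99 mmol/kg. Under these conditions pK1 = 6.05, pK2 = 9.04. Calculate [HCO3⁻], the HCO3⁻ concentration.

α₁ = 1 / (1 + [H⁺]/K1 + K2/[H⁺]) = 1 / (1 + 10^-1.76 + 10^-1.23)
   = 1 / (1 + 0.017378 + 0.058884) = 1/1.0763 = 0.9291
[HCO3⁻] = α₁ × DIC = 0.9291 × 1.99 = 1.85 mmol/kg

[HCO3⁻] = 1.85 mmol/kg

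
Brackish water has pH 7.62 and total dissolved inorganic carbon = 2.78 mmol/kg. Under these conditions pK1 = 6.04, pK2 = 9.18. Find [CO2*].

[CO2*] = 0.0694 mmol/kg

α₀ = 1 / (1 + K1/[H⁺] + K1K2/[H⁺]²) = 1 / (1 + 10^+1.58 + 10^+0.02)
   = 1 / (1 + 38.019 + 1.0471) = 1/40.066 = 0.02496
[CO2*] = α₀ × DIC = 0.02496 × 2.78 = 0.0694 mmol/kg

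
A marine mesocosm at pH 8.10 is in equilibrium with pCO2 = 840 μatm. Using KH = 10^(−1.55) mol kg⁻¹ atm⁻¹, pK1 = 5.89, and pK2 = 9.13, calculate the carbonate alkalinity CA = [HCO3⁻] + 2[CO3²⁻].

CA = 4.56 mmol/kg

[CO2*] = KH · pCO2 = 10^(−1.55) × 840×10^-6 = 2.367×10^-5 mol/kg
α₀ = 1/(1 + K1/[H⁺] + K1K2/[H⁺]²) = 1/(1 + 10^+2.21 + 10^+1.18) = 0.005608
DIC = [CO2*]/α₀ = 2.367×10^-5 / 0.005608 = 4.222 mmol/kg
CA = (α₁ + 2α₂)·DIC = (0.9095 + 2×0.08488) × 4.222 = 4.56 mmol/kg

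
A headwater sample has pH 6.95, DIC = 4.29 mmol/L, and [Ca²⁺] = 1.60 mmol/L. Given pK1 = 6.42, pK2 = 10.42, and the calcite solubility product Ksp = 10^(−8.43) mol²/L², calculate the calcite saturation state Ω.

α₂ = 1 / (1 + [H⁺]/K2 + [H⁺]²/(K1K2)) = 1 / (1 + 10^+3.47 + 10^+2.94)
   = 1 / (1 + 2951.2 + 870.96) = 1/3823.2 = 0.0002616
[CO3²⁻] = α₂ × DIC = 0.0002616 × 4.29 = 0.001122 mmol/L = 1.122 μmol/L
Ksp = 10^(−8.43) = 3.715×10^-9
Ω = [Ca²⁺][CO3²⁻]/Ksp = (1.60×10^-3)(1.122×10^-6) / 3.715×10^-9 = 0.483

Ω = 0.483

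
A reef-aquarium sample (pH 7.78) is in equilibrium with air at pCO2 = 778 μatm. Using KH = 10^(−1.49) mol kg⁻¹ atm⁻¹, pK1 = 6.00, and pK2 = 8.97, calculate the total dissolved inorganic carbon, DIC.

[CO2*] = KH · pCO2 = 10^(−1.49) × 778×10^-6 = 2.518×10^-5 mol/kg
α₀ = 1/(1 + K1/[H⁺] + K1K2/[H⁺]²) = 1/(1 + 10^+1.78 + 10^+0.59) = 0.01535
DIC = [CO2*]/α₀ = 2.518×10^-5 / 0.01535 = 1.64 mmol/kg

DIC = 1.64 mmol/kg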